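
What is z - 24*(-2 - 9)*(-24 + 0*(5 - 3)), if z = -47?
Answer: -6383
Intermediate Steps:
z - 24*(-2 - 9)*(-24 + 0*(5 - 3)) = -47 - 24*(-2 - 9)*(-24 + 0*(5 - 3)) = -47 - (-264)*(-24 + 0*2) = -47 - (-264)*(-24 + 0) = -47 - (-264)*(-24) = -47 - 24*264 = -47 - 6336 = -6383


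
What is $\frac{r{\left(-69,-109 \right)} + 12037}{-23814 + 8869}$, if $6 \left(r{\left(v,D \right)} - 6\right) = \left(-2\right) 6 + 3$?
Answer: $- \frac{24083}{29890} \approx -0.80572$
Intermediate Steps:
$r{\left(v,D \right)} = \frac{9}{2}$ ($r{\left(v,D \right)} = 6 + \frac{\left(-2\right) 6 + 3}{6} = 6 + \frac{-12 + 3}{6} = 6 + \frac{1}{6} \left(-9\right) = 6 - \frac{3}{2} = \frac{9}{2}$)
$\frac{r{\left(-69,-109 \right)} + 12037}{-23814 + 8869} = \frac{\frac{9}{2} + 12037}{-23814 + 8869} = \frac{24083}{2 \left(-14945\right)} = \frac{24083}{2} \left(- \frac{1}{14945}\right) = - \frac{24083}{29890}$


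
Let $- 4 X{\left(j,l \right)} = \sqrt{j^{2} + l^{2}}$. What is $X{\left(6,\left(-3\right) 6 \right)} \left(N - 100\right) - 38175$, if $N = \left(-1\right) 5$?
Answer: $-38175 + \frac{315 \sqrt{10}}{2} \approx -37677.0$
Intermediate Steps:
$X{\left(j,l \right)} = - \frac{\sqrt{j^{2} + l^{2}}}{4}$
$N = -5$
$X{\left(6,\left(-3\right) 6 \right)} \left(N - 100\right) - 38175 = - \frac{\sqrt{6^{2} + \left(\left(-3\right) 6\right)^{2}}}{4} \left(-5 - 100\right) - 38175 = - \frac{\sqrt{36 + \left(-18\right)^{2}}}{4} \left(-105\right) - 38175 = - \frac{\sqrt{36 + 324}}{4} \left(-105\right) - 38175 = - \frac{\sqrt{360}}{4} \left(-105\right) - 38175 = - \frac{6 \sqrt{10}}{4} \left(-105\right) - 38175 = - \frac{3 \sqrt{10}}{2} \left(-105\right) - 38175 = \frac{315 \sqrt{10}}{2} - 38175 = -38175 + \frac{315 \sqrt{10}}{2}$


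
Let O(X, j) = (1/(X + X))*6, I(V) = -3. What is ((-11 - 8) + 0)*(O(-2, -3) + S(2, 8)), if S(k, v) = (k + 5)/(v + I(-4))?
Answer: 19/10 ≈ 1.9000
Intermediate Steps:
S(k, v) = (5 + k)/(-3 + v) (S(k, v) = (k + 5)/(v - 3) = (5 + k)/(-3 + v))
O(X, j) = 3/X (O(X, j) = (1/(2*X))*6 = 3/X)
((-11 - 8) + 0)*(O(-2, -3) + S(2, 8)) = ((-11 - 8) + 0)*(3/(-2) + (5 + 2)/(-3 + 8)) = (-19 + 0)*(3*(-½) + 7/5) = -19*(-3/2 + (⅕)*7) = -19*(-3/2 + 7/5) = -19*(-⅒) = 19/10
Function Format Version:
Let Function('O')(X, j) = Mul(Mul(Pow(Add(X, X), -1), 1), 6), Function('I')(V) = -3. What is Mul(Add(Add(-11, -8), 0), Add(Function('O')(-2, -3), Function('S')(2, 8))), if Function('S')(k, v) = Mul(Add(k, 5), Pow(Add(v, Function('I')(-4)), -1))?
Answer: Rational(19, 10) ≈ 1.9000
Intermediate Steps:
Function('S')(k, v) = Mul(Pow(Add(-3, v), -1), Add(5, k)) (Function('S')(k, v) = Mul(Add(k, 5), Pow(Add(v, -3), -1)) = Mul(Add(5, k), Pow(Add(-3, v), -1)) = Mul(Pow(Add(-3, v), -1), Add(5, k)))
Function('O')(X, j) = Mul(3, Pow(X, -1)) (Function('O')(X, j) = Mul(Mul(Pow(Mul(2, X), -1), 1), 6) = Mul(Mul(Mul(Rational(1, 2), Pow(X, -1)), 1), 6) = Mul(Mul(Rational(1, 2), Pow(X, -1)), 6) = Mul(3, Pow(X, -1)))
Mul(Add(Add(-11, -8), 0), Add(Function('O')(-2, -3), Function('S')(2, 8))) = Mul(Add(Add(-11, -8), 0), Add(Mul(3, Pow(-2, -1)), Mul(Pow(Add(-3, 8), -1), Add(5, 2)))) = Mul(Add(-19, 0), Add(Mul(3, Rational(-1, 2)), Mul(Pow(5, -1), 7))) = Mul(-19, Add(Rational(-3, 2), Mul(Rational(1, 5), 7))) = Mul(-19, Add(Rational(-3, 2), Rational(7, 5))) = Mul(-19, Rational(-1, 10)) = Rational(19, 10)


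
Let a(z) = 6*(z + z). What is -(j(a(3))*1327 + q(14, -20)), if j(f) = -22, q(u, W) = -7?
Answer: 29201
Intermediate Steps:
a(z) = 12*z (a(z) = 6*(2*z) = 12*z)
-(j(a(3))*1327 + q(14, -20)) = -(-22*1327 - 7) = -(-29194 - 7) = -1*(-29201) = 29201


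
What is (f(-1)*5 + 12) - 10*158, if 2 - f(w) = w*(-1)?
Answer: -1563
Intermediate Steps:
f(w) = 2 + w (f(w) = 2 - w*(-1) = 2 - (-1)*w = 2 + w)
(f(-1)*5 + 12) - 10*158 = ((2 - 1)*5 + 12) - 10*158 = (1*5 + 12) - 1580 = (5 + 12) - 1580 = 17 - 1580 = -1563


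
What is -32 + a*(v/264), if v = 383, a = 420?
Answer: 12701/22 ≈ 577.32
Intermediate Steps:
-32 + a*(v/264) = -32 + 420*(383/264) = -32 + 13405/22 = 12701/22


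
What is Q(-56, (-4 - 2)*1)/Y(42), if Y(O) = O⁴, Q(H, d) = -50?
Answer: -25/1555848 ≈ -1.6068e-5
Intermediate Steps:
Q(-56, (-4 - 2)*1)/Y(42) = -50/(42⁴) = -50/3111696 = -50*1/3111696 = -25/1555848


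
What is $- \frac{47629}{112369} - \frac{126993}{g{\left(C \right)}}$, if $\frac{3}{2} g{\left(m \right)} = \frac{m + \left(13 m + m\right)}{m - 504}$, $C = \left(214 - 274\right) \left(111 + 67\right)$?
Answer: $- \frac{3325033779686}{250021025} \approx -13299.0$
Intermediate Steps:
$C = -10680$ ($C = \left(-60\right) 178 = -10680$)
$g{\left(m \right)} = \frac{10 m}{-504 + m}$ ($g{\left(m \right)} = \frac{2 \frac{m + \left(13 m + m\right)}{m - 504}}{3} = \frac{2 \frac{m + 14 m}{-504 + m}}{3} = \frac{2 \frac{15 m}{-504 + m}}{3} = \frac{10 m}{-504 + m}$)
$- \frac{47629}{112369} - \frac{126993}{g{\left(C \right)}} = - \frac{47629}{112369} - \frac{126993}{10 \left(-10680\right) \frac{1}{-504 - 10680}} = \left(-47629\right) \frac{1}{112369} - \frac{126993}{10 \left(-10680\right) \frac{1}{-11184}} = - \frac{47629}{112369} - \frac{126993}{10 \left(-10680\right) \left(- \frac{1}{11184}\right)} = - \frac{47629}{112369} - \frac{126993}{\frac{2225}{233}} = - \frac{47629}{112369} - \frac{29589369}{2225} = - \frac{3325033779686}{250021025}$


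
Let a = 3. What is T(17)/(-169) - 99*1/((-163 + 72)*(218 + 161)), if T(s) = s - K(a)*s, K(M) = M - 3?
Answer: -43814/448357 ≈ -0.097721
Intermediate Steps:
K(M) = -3 + M
T(s) = s (T(s) = s - (-3 + 3)*s = s - 0*s = s - 1*0 = s + 0 = s)
T(17)/(-169) - 99*1/((-163 + 72)*(218 + 161)) = 17/(-169) - 99*1/((-163 + 72)*(218 + 161)) = 17*(-1/169) - 99/(379*(-91)) = -17/169 - 99/(-34489) = -17/169 - 99*(-1/34489) = -17/169 + 99/34489 = -43814/448357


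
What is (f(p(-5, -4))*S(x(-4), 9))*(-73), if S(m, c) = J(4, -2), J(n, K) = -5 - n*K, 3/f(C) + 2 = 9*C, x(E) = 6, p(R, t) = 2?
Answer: -657/16 ≈ -41.063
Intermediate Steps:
f(C) = 3/(-2 + 9*C)
J(n, K) = -5 - K*n
S(m, c) = 3 (S(m, c) = -5 - 1*(-2)*4 = -5 + 8 = 3)
(f(p(-5, -4))*S(x(-4), 9))*(-73) = ((3/(-2 + 9*2))*3)*(-73) = ((3/(-2 + 18))*3)*(-73) = ((3/16)*3)*(-73) = (9/16)*(-73) = -657/16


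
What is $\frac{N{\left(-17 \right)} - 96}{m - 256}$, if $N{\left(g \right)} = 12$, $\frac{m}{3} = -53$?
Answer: $\frac{84}{415} \approx 0.20241$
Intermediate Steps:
$m = -159$ ($m = 3 \left(-53\right) = -159$)
$\frac{N{\left(-17 \right)} - 96}{m - 256} = \frac{12 - 96}{-159 - 256} = - \frac{84}{-415} = \left(-84\right) \left(- \frac{1}{415}\right) = \frac{84}{415}$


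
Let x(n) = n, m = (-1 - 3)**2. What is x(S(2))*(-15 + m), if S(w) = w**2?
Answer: 4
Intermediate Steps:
m = 16 (m = (-4)**2 = 16)
x(S(2))*(-15 + m) = 2**2*(-15 + 16) = 4*1 = 4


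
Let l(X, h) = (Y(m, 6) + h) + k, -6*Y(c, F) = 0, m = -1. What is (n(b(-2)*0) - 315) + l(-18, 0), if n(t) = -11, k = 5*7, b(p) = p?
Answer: -291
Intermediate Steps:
Y(c, F) = 0 (Y(c, F) = -1/6*0 = 0)
k = 35
l(X, h) = 35 + h (l(X, h) = (0 + h) + 35 = h + 35 = 35 + h)
(n(b(-2)*0) - 315) + l(-18, 0) = (-11 - 315) + (35 + 0) = -326 + 35 = -291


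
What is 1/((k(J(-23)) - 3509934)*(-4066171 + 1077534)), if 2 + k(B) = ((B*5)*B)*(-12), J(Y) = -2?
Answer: 1/10490641870112 ≈ 9.5323e-14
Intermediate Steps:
k(B) = -2 - 60*B**2 (k(B) = -2 + ((B*5)*B)*(-12) = -2 + ((5*B)*B)*(-12) = -2 + (5*B**2)*(-12) = -2 - 60*B**2)
1/((k(J(-23)) - 3509934)*(-4066171 + 1077534)) = 1/(((-2 - 60*(-2)**2) - 3509934)*(-4066171 + 1077534)) = 1/(((-2 - 60*4) - 3509934)*(-2988637)) = 1/(((-2 - 240) - 3509934)*(-2988637)) = 1/((-242 - 3509934)*(-2988637)) = 1/(-3510176*(-2988637)) = 1/10490641870112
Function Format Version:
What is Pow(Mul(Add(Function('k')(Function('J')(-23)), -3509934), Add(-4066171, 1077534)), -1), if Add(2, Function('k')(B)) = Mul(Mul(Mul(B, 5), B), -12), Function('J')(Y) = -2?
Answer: Rational(1, 10490641870112) ≈ 9.5323e-14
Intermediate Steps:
Function('k')(B) = Add(-2, Mul(-60, Pow(B, 2))) (Function('k')(B) = Add(-2, Mul(Mul(Mul(B, 5), B), -12)) = Add(-2, Mul(Mul(Mul(5, B), B), -12)) = Add(-2, Mul(Mul(5, Pow(B, 2)), -12)) = Add(-2, Mul(-60, Pow(B, 2))))
Pow(Mul(Add(Function('k')(Function('J')(-23)), -3509934), Add(-4066171, 1077534)), -1) = Pow(Mul(Add(Add(-2, Mul(-60, Pow(-2, 2))), -3509934), Add(-4066171, 1077534)), -1) = Pow(Mul(Add(Add(-2, Mul(-60, 4)), -3509934), -2988637), -1) = Pow(Mul(Add(Add(-2, -240), -3509934), -2988637), -1) = Pow(Mul(Add(-242, -3509934), -2988637), -1) = Pow(Mul(-3510176, -2988637), -1) = Pow(10490641870112, -1) = Rational(1, 10490641870112)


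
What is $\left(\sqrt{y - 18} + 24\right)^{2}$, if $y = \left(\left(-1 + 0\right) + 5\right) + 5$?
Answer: $567 + 144 i \approx 567.0 + 144.0 i$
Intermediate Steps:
$y = 9$ ($y = \left(-1 + 5\right) + 5 = 4 + 5 = 9$)
$\left(\sqrt{y - 18} + 24\right)^{2} = \left(\sqrt{9 - 18} + 24\right)^{2} = \left(\sqrt{-9} + 24\right)^{2} = \left(3 i + 24\right)^{2} = \left(24 + 3 i\right)^{2}$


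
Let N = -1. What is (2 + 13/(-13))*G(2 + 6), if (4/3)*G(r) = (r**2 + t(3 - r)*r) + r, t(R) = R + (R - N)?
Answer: 0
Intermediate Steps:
t(R) = 1 + 2*R (t(R) = R + (R - 1*(-1)) = R + (R + 1) = R + (1 + R) = 1 + 2*R)
G(r) = 3*r/4 + 3*r**2/4 + 3*r*(7 - 2*r)/4 (G(r) = 3*((r**2 + (1 + 2*(3 - r))*r) + r)/4 = 3*((r**2 + (1 + (6 - 2*r))*r) + r)/4 = 3*((r**2 + (7 - 2*r)*r) + r)/4 = 3*((r**2 + r*(7 - 2*r)) + r)/4 = 3*(r + r**2 + r*(7 - 2*r))/4 = 3*r/4 + 3*r**2/4 + 3*r*(7 - 2*r)/4)
(2 + 13/(-13))*G(2 + 6) = (2 + 13/(-13))*(3*(2 + 6)*(8 - (2 + 6))/4) = (2 + 13*(-1/13))*((3/4)*8*(8 - 1*8)) = (2 - 1)*((3/4)*8*(8 - 8)) = 1*((3/4)*8*0) = 1*0 = 0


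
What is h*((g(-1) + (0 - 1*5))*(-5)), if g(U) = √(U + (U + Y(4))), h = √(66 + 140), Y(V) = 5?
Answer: 5*√206*(5 - √3) ≈ 234.52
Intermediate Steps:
h = √206 ≈ 14.353
g(U) = √(5 + 2*U) (g(U) = √(U + (U + 5)) = √(U + (5 + U)) = √(5 + 2*U))
h*((g(-1) + (0 - 1*5))*(-5)) = √206*((√(5 + 2*(-1)) + (0 - 1*5))*(-5)) = √206*((√(5 - 2) + (0 - 5))*(-5)) = √206*((√3 - 5)*(-5)) = √206*((-5 + √3)*(-5)) = √206*(25 - 5*√3)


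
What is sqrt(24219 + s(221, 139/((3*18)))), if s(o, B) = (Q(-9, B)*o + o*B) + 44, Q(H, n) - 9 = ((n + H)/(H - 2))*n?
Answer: sqrt(9580623041)/594 ≈ 164.78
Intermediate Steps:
Q(H, n) = 9 + n*(H + n)/(-2 + H) (Q(H, n) = 9 + ((n + H)/(H - 2))*n = 9 + ((H + n)/(-2 + H))*n = 9 + n*(H + n)/(-2 + H))
s(o, B) = 44 + B*o + o*(9 - B**2/11 + 9*B/11) (s(o, B) = (((-18 + B**2 + 9*(-9) - 9*B)/(-2 - 9))*o + o*B) + 44 = (((-18 + B**2 - 81 - 9*B)/(-11))*o + B*o) + 44 = ((-(-99 + B**2 - 9*B)/11)*o + B*o) + 44 = ((9 - B**2/11 + 9*B/11)*o + B*o) + 44 = (o*(9 - B**2/11 + 9*B/11) + B*o) + 44 = (B*o + o*(9 - B**2/11 + 9*B/11)) + 44 = 44 + B*o + o*(9 - B**2/11 + 9*B/11))
sqrt(24219 + s(221, 139/((3*18)))) = sqrt(24219 + (44 + 9*221 - 1/11*221*(139/((3*18)))**2 + (20/11)*(139/((3*18)))*221)) = sqrt(24219 + (44 + 1989 - 1/11*221*(139/54)**2 + (20/11)*(139/54)*221)) = sqrt(24219 + (44 + 1989 - 1/11*221*19321/2916 + 307190/297)) = sqrt(24219 + (44 + 1989 - 4269941/32076 + 307190/297)) = sqrt(24219 + 94117087/32076) = sqrt(870965731/32076) = sqrt(9580623041)/594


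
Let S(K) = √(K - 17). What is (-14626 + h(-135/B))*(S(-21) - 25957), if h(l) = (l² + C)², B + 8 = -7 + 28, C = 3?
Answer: 1735105061434/28561 - 66845362*I*√38/28561 ≈ 6.0751e+7 - 14427.0*I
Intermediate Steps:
B = 13 (B = -8 + (-7 + 28) = -8 + 21 = 13)
S(K) = √(-17 + K)
h(l) = (3 + l²)² (h(l) = (l² + 3)² = (3 + l²)²)
(-14626 + h(-135/B))*(S(-21) - 25957) = (-14626 + (3 + (-135/13)²)²)*(√(-17 - 21) - 25957) = (-14626 + (3 + (-135*1/13)²)²)*(√(-38) - 25957) = (-14626 + (3 + (-135/13)²)²)*(I*√38 - 25957) = (-14626 + (3 + 18225/169)²)*(-25957 + I*√38) = (-14626 + (18732/169)²)*(-25957 + I*√38) = (-14626 + 350887824/28561)*(-25957 + I*√38) = -66845362*(-25957 + I*√38)/28561 = 1735105061434/28561 - 66845362*I*√38/28561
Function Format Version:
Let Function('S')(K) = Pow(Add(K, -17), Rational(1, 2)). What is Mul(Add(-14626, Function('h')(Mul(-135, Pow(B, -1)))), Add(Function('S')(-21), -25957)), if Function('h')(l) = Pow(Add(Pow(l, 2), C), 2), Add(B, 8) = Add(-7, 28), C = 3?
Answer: Add(Rational(1735105061434, 28561), Mul(Rational(-66845362, 28561), I, Pow(38, Rational(1, 2)))) ≈ Add(6.0751e+7, Mul(-14427., I))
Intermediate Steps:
B = 13 (B = Add(-8, Add(-7, 28)) = Add(-8, 21) = 13)
Function('S')(K) = Pow(Add(-17, K), Rational(1, 2))
Function('h')(l) = Pow(Add(3, Pow(l, 2)), 2) (Function('h')(l) = Pow(Add(Pow(l, 2), 3), 2) = Pow(Add(3, Pow(l, 2)), 2))
Mul(Add(-14626, Function('h')(Mul(-135, Pow(B, -1)))), Add(Function('S')(-21), -25957)) = Mul(Add(-14626, Pow(Add(3, Pow(Mul(-135, Pow(13, -1)), 2)), 2)), Add(Pow(Add(-17, -21), Rational(1, 2)), -25957)) = Mul(Add(-14626, Pow(Add(3, Pow(Mul(-135, Rational(1, 13)), 2)), 2)), Add(Pow(-38, Rational(1, 2)), -25957)) = Mul(Add(-14626, Pow(Add(3, Pow(Rational(-135, 13), 2)), 2)), Add(Mul(I, Pow(38, Rational(1, 2))), -25957)) = Mul(Add(-14626, Pow(Add(3, Rational(18225, 169)), 2)), Add(-25957, Mul(I, Pow(38, Rational(1, 2))))) = Mul(Add(-14626, Pow(Rational(18732, 169), 2)), Add(-25957, Mul(I, Pow(38, Rational(1, 2))))) = Mul(Add(-14626, Rational(350887824, 28561)), Add(-25957, Mul(I, Pow(38, Rational(1, 2))))) = Mul(Rational(-66845362, 28561), Add(-25957, Mul(I, Pow(38, Rational(1, 2))))) = Add(Rational(1735105061434, 28561), Mul(Rational(-66845362, 28561), I, Pow(38, Rational(1, 2))))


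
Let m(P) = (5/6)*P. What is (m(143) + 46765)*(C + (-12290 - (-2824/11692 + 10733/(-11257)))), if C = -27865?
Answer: -61944733426333120/32904211 ≈ -1.8826e+9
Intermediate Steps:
m(P) = 5*P/6 (m(P) = ((1/6)*5)*P = 5*P/6)
(m(143) + 46765)*(C + (-12290 - (-2824/11692 + 10733/(-11257)))) = ((5/6)*143 + 46765)*(-27865 + (-12290 - (-2824/11692 + 10733/(-11257)))) = (715/6 + 46765)*(-27865 + (-12290 - (-2824*1/11692 + 10733*(-1/11257)))) = 281305*(-27865 + (-12290 - (-706/2923 - 10733/11257)))/6 = 281305*(-27865 + (-12290 - 1*(-39320001/32904211)))/6 = 281305*(-27865 + (-12290 + 39320001/32904211))/6 = 281305*(-27865 - 404353433189/32904211)/6 = (281305/6)*(-1321229272704/32904211) = -61944733426333120/32904211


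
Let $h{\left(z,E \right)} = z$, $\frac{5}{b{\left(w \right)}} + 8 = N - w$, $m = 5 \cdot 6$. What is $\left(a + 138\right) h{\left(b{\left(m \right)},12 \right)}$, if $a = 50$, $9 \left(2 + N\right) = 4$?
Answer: $- \frac{2115}{89} \approx -23.764$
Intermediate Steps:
$m = 30$
$N = - \frac{14}{9}$ ($N = -2 + \frac{1}{9} \cdot 4 = -2 + \frac{4}{9} = - \frac{14}{9} \approx -1.5556$)
$b{\left(w \right)} = \frac{5}{- \frac{86}{9} - w}$ ($b{\left(w \right)} = \frac{5}{-8 - \left(\frac{14}{9} + w\right)} = \frac{5}{- \frac{86}{9} - w}$)
$\left(a + 138\right) h{\left(b{\left(m \right)},12 \right)} = \left(50 + 138\right) \left(- \frac{45}{86 + 9 \cdot 30}\right) = 188 \left(- \frac{45}{86 + 270}\right) = 188 \left(- \frac{45}{356}\right) = - \frac{2115}{89}$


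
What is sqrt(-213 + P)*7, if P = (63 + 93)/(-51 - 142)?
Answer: 21*I*sqrt(884905)/193 ≈ 102.36*I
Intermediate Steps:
P = -156/193 (P = 156/(-193) = 156*(-1/193) = -156/193 ≈ -0.80829)
sqrt(-213 + P)*7 = sqrt(-213 - 156/193)*7 = sqrt(-41265/193)*7 = (3*I*sqrt(884905)/193)*7 = 21*I*sqrt(884905)/193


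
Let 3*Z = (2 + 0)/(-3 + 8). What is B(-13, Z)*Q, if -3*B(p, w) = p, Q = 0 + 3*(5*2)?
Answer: 130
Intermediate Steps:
Q = 30 (Q = 0 + 3*10 = 0 + 30 = 30)
Z = 2/15 (Z = ((2 + 0)/(-3 + 8))/3 = (2/5)/3 = (2*(⅕))/3 = (⅓)*(⅖) = 2/15 ≈ 0.13333)
B(p, w) = -p/3
B(-13, Z)*Q = -⅓*(-13)*30 = (13/3)*30 = 130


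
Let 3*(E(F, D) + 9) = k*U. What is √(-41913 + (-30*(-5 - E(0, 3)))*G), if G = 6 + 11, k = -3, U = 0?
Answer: 7*I*√897 ≈ 209.65*I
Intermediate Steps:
E(F, D) = -9 (E(F, D) = -9 + (-3*0)/3 = -9 + (⅓)*0 = -9 + 0 = -9)
G = 17
√(-41913 + (-30*(-5 - E(0, 3)))*G) = √(-41913 - 30*(-5 - 1*(-9))*17) = √(-41913 - 30*(-5 + 9)*17) = √(-41913 - 30*4*17) = √(-41913 - 120*17) = √(-41913 - 2040) = √(-43953) = 7*I*√897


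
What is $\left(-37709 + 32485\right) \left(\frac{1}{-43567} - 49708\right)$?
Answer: $\frac{11313242954888}{43567} \approx 2.5967 \cdot 10^{8}$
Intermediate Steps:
$\left(-37709 + 32485\right) \left(\frac{1}{-43567} - 49708\right) = - 5224 \left(- \frac{1}{43567} - 49708\right) = \left(-5224\right) \left(- \frac{2165628437}{43567}\right) = \frac{11313242954888}{43567}$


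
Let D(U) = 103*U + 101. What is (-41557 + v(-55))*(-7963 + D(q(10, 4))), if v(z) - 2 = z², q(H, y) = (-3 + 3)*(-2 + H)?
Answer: 302922860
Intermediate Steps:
q(H, y) = 0 (q(H, y) = 0*(-2 + H) = 0)
D(U) = 101 + 103*U
v(z) = 2 + z²
(-41557 + v(-55))*(-7963 + D(q(10, 4))) = (-41557 + (2 + (-55)²))*(-7963 + (101 + 103*0)) = (-41557 + (2 + 3025))*(-7963 + (101 + 0)) = (-41557 + 3027)*(-7963 + 101) = -38530*(-7862) = 302922860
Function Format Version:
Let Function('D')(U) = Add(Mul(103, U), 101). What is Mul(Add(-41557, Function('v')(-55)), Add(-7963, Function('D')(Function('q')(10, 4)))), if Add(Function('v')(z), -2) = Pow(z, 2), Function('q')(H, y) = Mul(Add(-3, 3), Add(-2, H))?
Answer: 302922860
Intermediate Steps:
Function('q')(H, y) = 0 (Function('q')(H, y) = Mul(0, Add(-2, H)) = 0)
Function('D')(U) = Add(101, Mul(103, U))
Function('v')(z) = Add(2, Pow(z, 2))
Mul(Add(-41557, Function('v')(-55)), Add(-7963, Function('D')(Function('q')(10, 4)))) = Mul(Add(-41557, Add(2, Pow(-55, 2))), Add(-7963, Add(101, Mul(103, 0)))) = Mul(Add(-41557, Add(2, 3025)), Add(-7963, Add(101, 0))) = Mul(Add(-41557, 3027), Add(-7963, 101)) = Mul(-38530, -7862) = 302922860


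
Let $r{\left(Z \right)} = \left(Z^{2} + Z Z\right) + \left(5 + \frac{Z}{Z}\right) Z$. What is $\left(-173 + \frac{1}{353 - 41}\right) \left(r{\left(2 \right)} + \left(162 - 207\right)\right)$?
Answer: $\frac{1349375}{312} \approx 4324.9$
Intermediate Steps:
$r{\left(Z \right)} = 2 Z^{2} + 6 Z$ ($r{\left(Z \right)} = \left(Z^{2} + Z^{2}\right) + \left(5 + 1\right) Z = 2 Z^{2} + 6 Z$)
$\left(-173 + \frac{1}{353 - 41}\right) \left(r{\left(2 \right)} + \left(162 - 207\right)\right) = \left(-173 + \frac{1}{353 - 41}\right) \left(2 \cdot 2 \left(3 + 2\right) + \left(162 - 207\right)\right) = \left(-173 + \frac{1}{312}\right) \left(2 \cdot 2 \cdot 5 + \left(162 - 207\right)\right) = \left(-173 + \frac{1}{312}\right) \left(20 - 45\right) = \left(- \frac{53975}{312}\right) \left(-25\right) = \frac{1349375}{312}$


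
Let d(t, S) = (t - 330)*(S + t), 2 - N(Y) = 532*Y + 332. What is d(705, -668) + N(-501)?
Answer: 280077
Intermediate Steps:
N(Y) = -330 - 532*Y (N(Y) = 2 - (532*Y + 332) = 2 - (332 + 532*Y) = 2 + (-332 - 532*Y) = -330 - 532*Y)
d(t, S) = (-330 + t)*(S + t)
d(705, -668) + N(-501) = (705² - 330*(-668) - 330*705 - 668*705) + (-330 - 532*(-501)) = (497025 + 220440 - 232650 - 470940) + (-330 + 266532) = 13875 + 266202 = 280077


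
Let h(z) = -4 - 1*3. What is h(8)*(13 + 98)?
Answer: -777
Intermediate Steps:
h(z) = -7 (h(z) = -4 - 3 = -7)
h(8)*(13 + 98) = -7*(13 + 98) = -7*111 = -777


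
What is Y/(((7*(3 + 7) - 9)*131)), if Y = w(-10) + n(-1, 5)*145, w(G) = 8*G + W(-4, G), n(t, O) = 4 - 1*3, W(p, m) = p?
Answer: 1/131 ≈ 0.0076336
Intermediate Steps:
n(t, O) = 1 (n(t, O) = 4 - 3 = 1)
w(G) = -4 + 8*G (w(G) = 8*G - 4 = -4 + 8*G)
Y = 61 (Y = (-4 + 8*(-10)) + 1*145 = (-4 - 80) + 145 = -84 + 145 = 61)
Y/(((7*(3 + 7) - 9)*131)) = 61/(((7*(3 + 7) - 9)*131)) = 61/(((7*10 - 9)*131)) = 61/(((70 - 9)*131)) = 61/((61*131)) = 61/7991 = 61*(1/7991) = 1/131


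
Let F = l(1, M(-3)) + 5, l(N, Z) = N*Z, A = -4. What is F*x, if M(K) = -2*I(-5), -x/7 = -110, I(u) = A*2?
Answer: 16170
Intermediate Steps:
I(u) = -8 (I(u) = -4*2 = -8)
x = 770 (x = -7*(-110) = 770)
M(K) = 16 (M(K) = -2*(-8) = 16)
F = 21 (F = 1*16 + 5 = 16 + 5 = 21)
F*x = 21*770 = 16170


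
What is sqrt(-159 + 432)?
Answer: sqrt(273) ≈ 16.523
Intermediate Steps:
sqrt(-159 + 432) = sqrt(273)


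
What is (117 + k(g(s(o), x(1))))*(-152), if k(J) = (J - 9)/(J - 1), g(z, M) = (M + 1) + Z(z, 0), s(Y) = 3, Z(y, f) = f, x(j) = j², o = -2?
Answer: -16720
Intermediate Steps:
g(z, M) = 1 + M (g(z, M) = (M + 1) + 0 = (1 + M) + 0 = 1 + M)
k(J) = (-9 + J)/(-1 + J)
(117 + k(g(s(o), x(1))))*(-152) = (117 + (-9 + (1 + 1²))/(-1 + (1 + 1²)))*(-152) = (117 + (-9 + (1 + 1))/(-1 + (1 + 1)))*(-152) = (117 + (-9 + 2)/(-1 + 2))*(-152) = (117 - 7/1)*(-152) = (117 + 1*(-7))*(-152) = (117 - 7)*(-152) = 110*(-152) = -16720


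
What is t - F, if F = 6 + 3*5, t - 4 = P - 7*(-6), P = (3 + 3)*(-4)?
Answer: 1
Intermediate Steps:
P = -24 (P = 6*(-4) = -24)
t = 22 (t = 4 + (-24 - 7*(-6)) = 4 + (-24 + 42) = 4 + 18 = 22)
F = 21 (F = 6 + 15 = 21)
t - F = 22 - 1*21 = 22 - 21 = 1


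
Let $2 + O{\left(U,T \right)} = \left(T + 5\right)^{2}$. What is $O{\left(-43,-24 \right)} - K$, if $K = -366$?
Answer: $725$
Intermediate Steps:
$O{\left(U,T \right)} = -2 + \left(5 + T\right)^{2}$ ($O{\left(U,T \right)} = -2 + \left(T + 5\right)^{2} = -2 + \left(5 + T\right)^{2}$)
$O{\left(-43,-24 \right)} - K = \left(-2 + \left(5 - 24\right)^{2}\right) - -366 = \left(-2 + \left(-19\right)^{2}\right) + 366 = \left(-2 + 361\right) + 366 = 359 + 366 = 725$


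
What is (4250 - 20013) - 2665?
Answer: -18428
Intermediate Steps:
(4250 - 20013) - 2665 = -15763 - 2665 = -18428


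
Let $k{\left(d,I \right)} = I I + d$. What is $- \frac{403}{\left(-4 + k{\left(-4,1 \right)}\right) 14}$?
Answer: $\frac{403}{98} \approx 4.1122$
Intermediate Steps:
$k{\left(d,I \right)} = d + I^{2}$ ($k{\left(d,I \right)} = I^{2} + d = d + I^{2}$)
$- \frac{403}{\left(-4 + k{\left(-4,1 \right)}\right) 14} = - \frac{403}{\left(-4 - \left(4 - 1^{2}\right)\right) 14} = - \frac{403}{\left(-4 + \left(-4 + 1\right)\right) 14} = - \frac{403}{\left(-4 - 3\right) 14} = - \frac{403}{\left(-7\right) 14} = - \frac{403}{-98} = - \frac{403 \left(-1\right)}{98} = \left(-1\right) \left(- \frac{403}{98}\right) = \frac{403}{98}$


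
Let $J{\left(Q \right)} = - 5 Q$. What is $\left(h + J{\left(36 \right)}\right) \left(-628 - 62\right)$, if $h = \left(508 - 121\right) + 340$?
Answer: $-377430$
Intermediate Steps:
$h = 727$ ($h = 387 + 340 = 727$)
$\left(h + J{\left(36 \right)}\right) \left(-628 - 62\right) = \left(727 - 180\right) \left(-628 - 62\right) = \left(727 - 180\right) \left(-690\right) = 547 \left(-690\right) = -377430$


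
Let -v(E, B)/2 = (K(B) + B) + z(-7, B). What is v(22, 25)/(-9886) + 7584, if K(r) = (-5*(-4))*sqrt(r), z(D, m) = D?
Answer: 37487830/4943 ≈ 7584.0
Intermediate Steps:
K(r) = 20*sqrt(r)
v(E, B) = 14 - 40*sqrt(B) - 2*B (v(E, B) = -2*((20*sqrt(B) + B) - 7) = -2*((B + 20*sqrt(B)) - 7) = -2*(-7 + B + 20*sqrt(B)) = 14 - 40*sqrt(B) - 2*B)
v(22, 25)/(-9886) + 7584 = (14 - 40*sqrt(25) - 2*25)/(-9886) + 7584 = (14 - 40*5 - 50)*(-1/9886) + 7584 = (14 - 200 - 50)*(-1/9886) + 7584 = -236*(-1/9886) + 7584 = 118/4943 + 7584 = 37487830/4943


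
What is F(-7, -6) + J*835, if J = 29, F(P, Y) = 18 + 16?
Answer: 24249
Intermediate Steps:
F(P, Y) = 34
F(-7, -6) + J*835 = 34 + 29*835 = 34 + 24215 = 24249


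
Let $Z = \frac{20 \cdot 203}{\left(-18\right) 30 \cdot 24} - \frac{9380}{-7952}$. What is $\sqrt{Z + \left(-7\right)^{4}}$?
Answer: $\frac{11 \sqrt{129683630}}{2556} \approx 49.009$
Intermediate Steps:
$Z = \frac{39857}{46008}$ ($Z = \frac{4060}{\left(-540\right) 24} - - \frac{335}{284} = \frac{4060}{-12960} + \frac{335}{284} = 4060 \left(- \frac{1}{12960}\right) + \frac{335}{284} = - \frac{203}{648} + \frac{335}{284} = \frac{39857}{46008} \approx 0.86631$)
$\sqrt{Z + \left(-7\right)^{4}} = \sqrt{\frac{39857}{46008} + \left(-7\right)^{4}} = \sqrt{\frac{39857}{46008} + 2401} = \sqrt{\frac{110505065}{46008}} = \frac{11 \sqrt{129683630}}{2556}$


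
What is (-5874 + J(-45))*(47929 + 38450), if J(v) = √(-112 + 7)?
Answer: -507390246 + 86379*I*√105 ≈ -5.0739e+8 + 8.8512e+5*I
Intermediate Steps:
J(v) = I*√105 (J(v) = √(-105) = I*√105)
(-5874 + J(-45))*(47929 + 38450) = (-5874 + I*√105)*(47929 + 38450) = (-5874 + I*√105)*86379 = -507390246 + 86379*I*√105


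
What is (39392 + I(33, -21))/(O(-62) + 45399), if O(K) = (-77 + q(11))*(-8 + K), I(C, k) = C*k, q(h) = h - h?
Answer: 38699/50789 ≈ 0.76196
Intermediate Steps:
q(h) = 0
O(K) = 616 - 77*K (O(K) = (-77 + 0)*(-8 + K) = -77*(-8 + K) = 616 - 77*K)
(39392 + I(33, -21))/(O(-62) + 45399) = (39392 + 33*(-21))/((616 - 77*(-62)) + 45399) = (39392 - 693)/((616 + 4774) + 45399) = 38699/(5390 + 45399) = 38699/50789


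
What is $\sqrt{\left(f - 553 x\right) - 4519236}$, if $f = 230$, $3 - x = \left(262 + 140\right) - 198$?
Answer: $i \sqrt{4407853} \approx 2099.5 i$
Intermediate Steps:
$x = -201$ ($x = 3 - \left(\left(262 + 140\right) - 198\right) = 3 - \left(402 - 198\right) = 3 - 204 = -201$)
$\sqrt{\left(f - 553 x\right) - 4519236} = \sqrt{\left(230 - -111153\right) - 4519236} = \sqrt{\left(230 + 111153\right) - 4519236} = \sqrt{111383 - 4519236} = \sqrt{-4407853} = i \sqrt{4407853}$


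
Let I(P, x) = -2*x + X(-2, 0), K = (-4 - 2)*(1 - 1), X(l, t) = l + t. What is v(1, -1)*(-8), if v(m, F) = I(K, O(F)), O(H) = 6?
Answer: 112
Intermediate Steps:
K = 0 (K = -6*0 = 0)
I(P, x) = -2 - 2*x (I(P, x) = -2*x + (-2 + 0) = -2*x - 2 = -2 - 2*x)
v(m, F) = -14 (v(m, F) = -2 - 2*6 = -2 - 12 = -14)
v(1, -1)*(-8) = -14*(-8) = 112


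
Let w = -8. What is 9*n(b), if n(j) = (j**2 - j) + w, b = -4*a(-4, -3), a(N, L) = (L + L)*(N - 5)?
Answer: 421776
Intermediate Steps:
a(N, L) = 2*L*(-5 + N) (a(N, L) = (2*L)*(-5 + N) = 2*L*(-5 + N))
b = -216 (b = -8*(-3)*(-5 - 4) = -8*(-3)*(-9) = -4*54 = -216)
n(j) = -8 + j**2 - j (n(j) = (j**2 - j) - 8 = -8 + j**2 - j)
9*n(b) = 9*(-8 + (-216)**2 - 1*(-216)) = 9*(-8 + 46656 + 216) = 9*46864 = 421776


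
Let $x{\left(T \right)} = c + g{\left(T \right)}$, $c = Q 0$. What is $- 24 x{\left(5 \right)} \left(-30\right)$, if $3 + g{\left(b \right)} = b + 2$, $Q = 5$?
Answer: $2880$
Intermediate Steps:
$c = 0$ ($c = 5 \cdot 0 = 0$)
$g{\left(b \right)} = -1 + b$ ($g{\left(b \right)} = -3 + \left(b + 2\right) = -3 + \left(2 + b\right) = -1 + b$)
$x{\left(T \right)} = -1 + T$ ($x{\left(T \right)} = 0 + \left(-1 + T\right) = -1 + T$)
$- 24 x{\left(5 \right)} \left(-30\right) = - 24 \left(-1 + 5\right) \left(-30\right) = \left(-24\right) 4 \left(-30\right) = \left(-96\right) \left(-30\right) = 2880$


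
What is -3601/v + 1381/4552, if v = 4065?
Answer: -10777987/18503880 ≈ -0.58247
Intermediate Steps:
-3601/v + 1381/4552 = -3601/4065 + 1381/4552 = -10777987/18503880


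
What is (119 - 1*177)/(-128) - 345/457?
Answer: -8827/29248 ≈ -0.30180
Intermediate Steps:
(119 - 1*177)/(-128) - 345/457 = (119 - 177)*(-1/128) - 345*1/457 = -58*(-1/128) - 345/457 = 29/64 - 345/457 = -8827/29248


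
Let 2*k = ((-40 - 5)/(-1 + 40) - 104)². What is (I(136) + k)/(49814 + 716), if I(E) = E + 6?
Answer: 383337/3415828 ≈ 0.11222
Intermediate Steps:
I(E) = 6 + E
k = 1868689/338 (k = ((-40 - 5)/(-1 + 40) - 104)²/2 = (-45/39 - 104)²/2 = (-45*1/39 - 104)²/2 = (-15/13 - 104)²/2 = (-1367/13)²/2 = (½)*(1868689/169) = 1868689/338 ≈ 5528.7)
(I(136) + k)/(49814 + 716) = ((6 + 136) + 1868689/338)/(49814 + 716) = (142 + 1868689/338)/50530 = (1916685/338)*(1/50530) = 383337/3415828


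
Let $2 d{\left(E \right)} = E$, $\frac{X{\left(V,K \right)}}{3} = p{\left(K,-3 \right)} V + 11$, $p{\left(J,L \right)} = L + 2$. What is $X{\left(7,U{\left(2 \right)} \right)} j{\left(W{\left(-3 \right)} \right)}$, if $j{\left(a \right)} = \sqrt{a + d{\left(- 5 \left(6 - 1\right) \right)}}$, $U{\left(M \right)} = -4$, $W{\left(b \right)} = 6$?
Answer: $6 i \sqrt{26} \approx 30.594 i$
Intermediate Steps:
$p{\left(J,L \right)} = 2 + L$
$X{\left(V,K \right)} = 33 - 3 V$ ($X{\left(V,K \right)} = 3 \left(\left(2 - 3\right) V + 11\right) = 3 \left(- V + 11\right) = 3 \left(11 - V\right) = 33 - 3 V$)
$d{\left(E \right)} = \frac{E}{2}$
$j{\left(a \right)} = \sqrt{- \frac{25}{2} + a}$ ($j{\left(a \right)} = \sqrt{a + \frac{\left(-5\right) \left(6 - 1\right)}{2}} = \sqrt{a + \frac{\left(-5\right) 5}{2}} = \sqrt{a + \frac{1}{2} \left(-25\right)} = \sqrt{a - \frac{25}{2}} = \sqrt{- \frac{25}{2} + a}$)
$X{\left(7,U{\left(2 \right)} \right)} j{\left(W{\left(-3 \right)} \right)} = \left(33 - 21\right) \frac{\sqrt{-50 + 4 \cdot 6}}{2} = \left(33 - 21\right) \frac{\sqrt{-50 + 24}}{2} = 12 \frac{\sqrt{-26}}{2} = 12 \frac{i \sqrt{26}}{2} = 6 i \sqrt{26}$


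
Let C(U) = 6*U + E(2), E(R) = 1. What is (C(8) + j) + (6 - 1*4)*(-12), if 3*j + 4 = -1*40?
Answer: 31/3 ≈ 10.333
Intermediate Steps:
j = -44/3 (j = -4/3 + (-1*40)/3 = -4/3 + (⅓)*(-40) = -4/3 - 40/3 = -44/3 ≈ -14.667)
C(U) = 1 + 6*U (C(U) = 6*U + 1 = 1 + 6*U)
(C(8) + j) + (6 - 1*4)*(-12) = ((1 + 6*8) - 44/3) + (6 - 1*4)*(-12) = ((1 + 48) - 44/3) + (6 - 4)*(-12) = (49 - 44/3) + 2*(-12) = 103/3 - 24 = 31/3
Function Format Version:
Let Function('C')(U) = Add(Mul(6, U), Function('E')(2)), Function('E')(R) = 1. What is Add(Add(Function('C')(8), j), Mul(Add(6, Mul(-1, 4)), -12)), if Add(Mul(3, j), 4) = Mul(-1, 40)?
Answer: Rational(31, 3) ≈ 10.333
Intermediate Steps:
j = Rational(-44, 3) (j = Add(Rational(-4, 3), Mul(Rational(1, 3), Mul(-1, 40))) = Add(Rational(-4, 3), Mul(Rational(1, 3), -40)) = Add(Rational(-4, 3), Rational(-40, 3)) = Rational(-44, 3) ≈ -14.667)
Function('C')(U) = Add(1, Mul(6, U)) (Function('C')(U) = Add(Mul(6, U), 1) = Add(1, Mul(6, U)))
Add(Add(Function('C')(8), j), Mul(Add(6, Mul(-1, 4)), -12)) = Add(Add(Add(1, Mul(6, 8)), Rational(-44, 3)), Mul(Add(6, Mul(-1, 4)), -12)) = Add(Add(Add(1, 48), Rational(-44, 3)), Mul(Add(6, -4), -12)) = Add(Add(49, Rational(-44, 3)), Mul(2, -12)) = Add(Rational(103, 3), -24) = Rational(31, 3)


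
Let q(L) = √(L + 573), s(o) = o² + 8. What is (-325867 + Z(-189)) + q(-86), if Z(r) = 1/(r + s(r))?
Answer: -11581313179/35540 + √487 ≈ -3.2585e+5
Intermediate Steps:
s(o) = 8 + o²
q(L) = √(573 + L)
Z(r) = 1/(8 + r + r²) (Z(r) = 1/(r + (8 + r²)) = 1/(8 + r + r²))
(-325867 + Z(-189)) + q(-86) = (-325867 + 1/(8 - 189 + (-189)²)) + √(573 - 86) = (-325867 + 1/(8 - 189 + 35721)) + √487 = (-325867 + 1/35540) + √487 = -11581313179/35540 + √487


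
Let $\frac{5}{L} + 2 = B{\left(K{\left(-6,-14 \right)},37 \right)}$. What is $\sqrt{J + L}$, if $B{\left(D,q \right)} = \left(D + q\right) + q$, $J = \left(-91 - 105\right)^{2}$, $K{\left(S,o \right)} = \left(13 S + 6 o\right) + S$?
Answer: $\frac{\sqrt{22127586}}{24} \approx 196.0$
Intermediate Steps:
$K{\left(S,o \right)} = 6 o + 14 S$ ($K{\left(S,o \right)} = \left(6 o + 13 S\right) + S = 6 o + 14 S$)
$J = 38416$ ($J = \left(-196\right)^{2} = 38416$)
$B{\left(D,q \right)} = D + 2 q$
$L = - \frac{5}{96}$ ($L = \frac{5}{-2 + \left(\left(6 \left(-14\right) + 14 \left(-6\right)\right) + 2 \cdot 37\right)} = \frac{5}{-2 + \left(\left(-84 - 84\right) + 74\right)} = \frac{5}{-2 + \left(-168 + 74\right)} = \frac{5}{-2 - 94} = \frac{5}{-96} = 5 \left(- \frac{1}{96}\right) = - \frac{5}{96} \approx -0.052083$)
$\sqrt{J + L} = \sqrt{38416 - \frac{5}{96}} = \sqrt{\frac{3687931}{96}} = \frac{\sqrt{22127586}}{24}$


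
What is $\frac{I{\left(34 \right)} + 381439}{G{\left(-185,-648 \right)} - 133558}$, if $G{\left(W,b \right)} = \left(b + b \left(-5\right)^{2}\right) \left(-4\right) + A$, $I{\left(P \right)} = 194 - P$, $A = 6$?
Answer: $- \frac{381599}{66160} \approx -5.7678$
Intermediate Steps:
$G{\left(W,b \right)} = 6 - 104 b$ ($G{\left(W,b \right)} = \left(b + b \left(-5\right)^{2}\right) \left(-4\right) + 6 = \left(b + b 25\right) \left(-4\right) + 6 = \left(b + 25 b\right) \left(-4\right) + 6 = 26 b \left(-4\right) + 6 = - 104 b + 6 = 6 - 104 b$)
$\frac{I{\left(34 \right)} + 381439}{G{\left(-185,-648 \right)} - 133558} = \frac{\left(194 - 34\right) + 381439}{\left(6 - -67392\right) - 133558} = \frac{\left(194 - 34\right) + 381439}{\left(6 + 67392\right) - 133558} = \frac{160 + 381439}{67398 - 133558} = \frac{381599}{-66160} = 381599 \left(- \frac{1}{66160}\right) = - \frac{381599}{66160}$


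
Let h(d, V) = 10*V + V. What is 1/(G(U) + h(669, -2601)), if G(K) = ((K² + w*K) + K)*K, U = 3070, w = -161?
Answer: 1/27426430389 ≈ 3.6461e-11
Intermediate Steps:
G(K) = K*(K² - 160*K) (G(K) = ((K² - 161*K) + K)*K = (K² - 160*K)*K = K*(K² - 160*K))
h(d, V) = 11*V
1/(G(U) + h(669, -2601)) = 1/(3070²*(-160 + 3070) + 11*(-2601)) = 1/(9424900*2910 - 28611) = 1/(27426459000 - 28611) = 1/27426430389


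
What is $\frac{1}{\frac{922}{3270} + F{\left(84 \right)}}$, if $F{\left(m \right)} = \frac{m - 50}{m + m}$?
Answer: $\frac{15260}{7391} \approx 2.0647$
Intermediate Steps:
$F{\left(m \right)} = \frac{-50 + m}{2 m}$
$\frac{1}{\frac{922}{3270} + F{\left(84 \right)}} = \frac{1}{\frac{922}{3270} + \frac{-50 + 84}{2 \cdot 84}} = \frac{1}{922 \cdot \frac{1}{3270} + \frac{1}{2} \cdot \frac{1}{84} \cdot 34} = \frac{1}{\frac{461}{1635} + \frac{17}{84}} = \frac{1}{\frac{7391}{15260}} = \frac{15260}{7391}$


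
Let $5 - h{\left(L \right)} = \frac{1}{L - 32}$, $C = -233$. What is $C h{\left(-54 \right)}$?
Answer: $- \frac{100423}{86} \approx -1167.7$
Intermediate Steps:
$h{\left(L \right)} = 5 - \frac{1}{-32 + L}$ ($h{\left(L \right)} = 5 - \frac{1}{L - 32} = 5 - \frac{1}{-32 + L}$)
$C h{\left(-54 \right)} = - 233 \frac{-161 + 5 \left(-54\right)}{-32 - 54} = - 233 \frac{-161 - 270}{-86} = - 233 \left(\left(- \frac{1}{86}\right) \left(-431\right)\right) = \left(-233\right) \frac{431}{86} = - \frac{100423}{86}$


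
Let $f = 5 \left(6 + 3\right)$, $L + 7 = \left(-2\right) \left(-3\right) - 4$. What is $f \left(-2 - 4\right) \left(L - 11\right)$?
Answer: $4320$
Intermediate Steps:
$L = -5$ ($L = -7 - -2 = -7 + \left(6 - 4\right) = -7 + 2 = -5$)
$f = 45$ ($f = 5 \cdot 9 = 45$)
$f \left(-2 - 4\right) \left(L - 11\right) = 45 \left(-2 - 4\right) \left(-5 - 11\right) = 45 \left(-6\right) \left(-16\right) = \left(-270\right) \left(-16\right) = 4320$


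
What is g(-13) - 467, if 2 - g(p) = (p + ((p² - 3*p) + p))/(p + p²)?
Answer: -2797/6 ≈ -466.17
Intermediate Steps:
g(p) = 2 - (p² - p)/(p + p²) (g(p) = 2 - (p + ((p² - 3*p) + p))/(p + p²) = 2 - (p + (p² - 2*p))/(p + p²) = 2 - (p² - p)/(p + p²))
g(-13) - 467 = (3 - 13)/(1 - 13) - 467 = -10/(-12) - 467 = -1/12*(-10) - 467 = ⅚ - 467 = -2797/6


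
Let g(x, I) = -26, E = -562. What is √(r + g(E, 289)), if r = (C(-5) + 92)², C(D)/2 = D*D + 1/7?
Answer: √990742/7 ≈ 142.19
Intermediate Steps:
C(D) = 2/7 + 2*D² (C(D) = 2*(D*D + 1/7) = 2*(D² + ⅐) = 2*(⅐ + D²) = 2/7 + 2*D²)
r = 992016/49 (r = ((2/7 + 2*(-5)²) + 92)² = ((2/7 + 2*25) + 92)² = ((2/7 + 50) + 92)² = (352/7 + 92)² = (996/7)² = 992016/49 ≈ 20245.)
√(r + g(E, 289)) = √(992016/49 - 26) = √(990742/49) = √990742/7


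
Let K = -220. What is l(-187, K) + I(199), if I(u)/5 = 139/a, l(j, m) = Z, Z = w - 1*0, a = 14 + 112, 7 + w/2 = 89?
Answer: 21359/126 ≈ 169.52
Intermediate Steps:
w = 164 (w = -14 + 2*89 = -14 + 178 = 164)
a = 126
Z = 164 (Z = 164 - 1*0 = 164 + 0 = 164)
l(j, m) = 164
I(u) = 695/126 (I(u) = 5*(139/126) = 695/126)
l(-187, K) + I(199) = 164 + 695/126 = 21359/126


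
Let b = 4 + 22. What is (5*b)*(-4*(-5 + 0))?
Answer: 2600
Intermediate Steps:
b = 26
(5*b)*(-4*(-5 + 0)) = (5*26)*(-4*(-5 + 0)) = 130*(-4*(-5)) = 130*20 = 2600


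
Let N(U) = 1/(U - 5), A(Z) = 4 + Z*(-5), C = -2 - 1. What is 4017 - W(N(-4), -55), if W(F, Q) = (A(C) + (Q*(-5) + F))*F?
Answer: 328022/81 ≈ 4049.7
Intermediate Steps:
C = -3
A(Z) = 4 - 5*Z
N(U) = 1/(-5 + U)
W(F, Q) = F*(19 + F - 5*Q) (W(F, Q) = ((4 - 5*(-3)) + (Q*(-5) + F))*F = ((4 + 15) + (-5*Q + F))*F = (19 + (F - 5*Q))*F = (19 + F - 5*Q)*F = F*(19 + F - 5*Q))
4017 - W(N(-4), -55) = 4017 - (19 + 1/(-5 - 4) - 5*(-55))/(-5 - 4) = 4017 - (19 + 1/(-9) + 275)/(-9) = 4017 - (-1)*(19 - ⅑ + 275)/9 = 4017 - (-1)*2645/(9*9) = 4017 - 1*(-2645/81) = 4017 + 2645/81 = 328022/81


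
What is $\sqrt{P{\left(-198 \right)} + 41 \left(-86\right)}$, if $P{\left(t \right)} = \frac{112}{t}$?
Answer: $\frac{i \sqrt{3840430}}{33} \approx 59.385 i$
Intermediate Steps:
$\sqrt{P{\left(-198 \right)} + 41 \left(-86\right)} = \sqrt{\frac{112}{-198} + 41 \left(-86\right)} = \sqrt{112 \left(- \frac{1}{198}\right) - 3526} = \sqrt{- \frac{56}{99} - 3526} = \sqrt{- \frac{349130}{99}} = \frac{i \sqrt{3840430}}{33}$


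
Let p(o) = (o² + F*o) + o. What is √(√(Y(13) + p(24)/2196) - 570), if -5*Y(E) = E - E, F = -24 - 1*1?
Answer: I*√570 ≈ 23.875*I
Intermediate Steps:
F = -25 (F = -24 - 1 = -25)
Y(E) = 0 (Y(E) = -(E - E)/5 = -⅕*0 = 0)
p(o) = o² - 24*o (p(o) = (o² - 25*o) + o = o² - 24*o)
√(√(Y(13) + p(24)/2196) - 570) = √(√(0 + (24*(-24 + 24))/2196) - 570) = √(√(0 + (24*0)*(1/2196)) - 570) = √(√(0 + 0*(1/2196)) - 570) = √(√(0 + 0) - 570) = √(√0 - 570) = √(0 - 570) = √(-570) = I*√570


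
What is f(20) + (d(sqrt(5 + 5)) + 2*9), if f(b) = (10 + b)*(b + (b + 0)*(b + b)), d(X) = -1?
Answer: 24617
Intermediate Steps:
f(b) = (10 + b)*(b + 2*b**2) (f(b) = (10 + b)*(b + b*(2*b)) = (10 + b)*(b + 2*b**2))
f(20) + (d(sqrt(5 + 5)) + 2*9) = 20*(10 + 2*20**2 + 21*20) + (-1 + 2*9) = 20*(10 + 2*400 + 420) + (-1 + 18) = 20*(10 + 800 + 420) + 17 = 20*1230 + 17 = 24600 + 17 = 24617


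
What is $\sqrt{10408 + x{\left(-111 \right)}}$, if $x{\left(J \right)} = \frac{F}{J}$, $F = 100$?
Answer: $\frac{2 \sqrt{32056467}}{111} \approx 102.02$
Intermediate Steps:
$x{\left(J \right)} = \frac{100}{J}$
$\sqrt{10408 + x{\left(-111 \right)}} = \sqrt{10408 + \frac{100}{-111}} = \sqrt{10408 + 100 \left(- \frac{1}{111}\right)} = \sqrt{10408 - \frac{100}{111}} = \sqrt{\frac{1155188}{111}} = \frac{2 \sqrt{32056467}}{111}$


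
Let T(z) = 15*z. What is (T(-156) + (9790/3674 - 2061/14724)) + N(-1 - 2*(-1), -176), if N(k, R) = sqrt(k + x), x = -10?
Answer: -638626303/273212 + 3*I ≈ -2337.5 + 3.0*I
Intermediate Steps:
N(k, R) = sqrt(-10 + k) (N(k, R) = sqrt(k - 10) = sqrt(-10 + k))
(T(-156) + (9790/3674 - 2061/14724)) + N(-1 - 2*(-1), -176) = (15*(-156) + (9790/3674 - 2061/14724)) + sqrt(-10 + (-1 - 2*(-1))) = (-2340 + (9790*(1/3674) - 2061*1/14724)) + sqrt(-10 + (-1 + 2)) = (-2340 + (445/167 - 229/1636)) + sqrt(-10 + 1) = (-2340 + 689777/273212) + sqrt(-9) = -638626303/273212 + 3*I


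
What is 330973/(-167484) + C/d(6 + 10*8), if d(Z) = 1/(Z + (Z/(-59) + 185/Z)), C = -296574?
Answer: -642635471900545/24994524 ≈ -2.5711e+7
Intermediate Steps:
d(Z) = 1/(185/Z + 58*Z/59) (d(Z) = 1/(Z + (Z*(-1/59) + 185/Z)) = 1/(Z + (-Z/59 + 185/Z)) = 1/(Z + (185/Z - Z/59)) = 1/(185/Z + 58*Z/59))
330973/(-167484) + C/d(6 + 10*8) = 330973/(-167484) - 296574*(10915 + 58*(6 + 10*8)²)/(59*(6 + 10*8)) = 330973*(-1/167484) - 296574*(10915 + 58*(6 + 80)²)/(59*(6 + 80)) = -19469/9852 - 296574/(59*86/(10915 + 58*86²)) = -19469/9852 - 296574/(59*86/(10915 + 58*7396)) = -19469/9852 - 296574/(59*86/(10915 + 428968)) = -19469/9852 - 296574/(59*86/439883) = -19469/9852 - 296574/(59*86*(1/439883)) = -19469/9852 - 296574/5074/439883 = -19469/9852 - 296574*439883/5074 = -19469/9852 - 65228930421/2537 = -642635471900545/24994524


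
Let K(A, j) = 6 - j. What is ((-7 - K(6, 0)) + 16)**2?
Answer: 9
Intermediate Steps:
((-7 - K(6, 0)) + 16)**2 = ((-7 - (6 - 1*0)) + 16)**2 = ((-7 - (6 + 0)) + 16)**2 = ((-7 - 1*6) + 16)**2 = ((-7 - 6) + 16)**2 = (-13 + 16)**2 = 3**2 = 9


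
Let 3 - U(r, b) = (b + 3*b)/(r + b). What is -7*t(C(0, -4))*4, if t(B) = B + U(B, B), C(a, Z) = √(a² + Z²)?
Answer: -140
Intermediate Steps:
U(r, b) = 3 - 4*b/(b + r) (U(r, b) = 3 - (b + 3*b)/(r + b) = 3 - 4*b/(b + r))
C(a, Z) = √(Z² + a²)
t(B) = 1 + B (t(B) = B + (-B + 3*B)/(B + B) = B + (2*B)/((2*B)) = B + (1/(2*B))*(2*B) = B + 1 = 1 + B)
-7*t(C(0, -4))*4 = -7*(1 + √((-4)² + 0²))*4 = -7*(1 + √(16 + 0))*4 = -7*(1 + √16)*4 = -7*(1 + 4)*4 = -7*5*4 = -35*4 = -140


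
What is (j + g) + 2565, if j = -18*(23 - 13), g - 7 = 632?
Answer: 3024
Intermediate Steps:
g = 639 (g = 7 + 632 = 639)
j = -180 (j = -18*10 = -180)
(j + g) + 2565 = (-180 + 639) + 2565 = 459 + 2565 = 3024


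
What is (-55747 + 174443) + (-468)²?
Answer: 337720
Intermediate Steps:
(-55747 + 174443) + (-468)² = 118696 + 219024 = 337720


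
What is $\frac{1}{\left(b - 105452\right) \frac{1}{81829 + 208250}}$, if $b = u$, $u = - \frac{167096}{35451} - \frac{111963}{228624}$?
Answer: $- \frac{783691874654832}{284908432671955} \approx -2.7507$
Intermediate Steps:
$u = - \frac{14057118739}{2701649808}$ ($u = \left(-167096\right) \frac{1}{35451} - \frac{37321}{76208} = - \frac{167096}{35451} - \frac{37321}{76208} = - \frac{14057118739}{2701649808} \approx -5.2032$)
$b = - \frac{14057118739}{2701649808} \approx -5.2032$
$\frac{1}{\left(b - 105452\right) \frac{1}{81829 + 208250}} = \frac{1}{\left(- \frac{14057118739}{2701649808} - 105452\right) \frac{1}{81829 + 208250}} = \frac{1}{\left(- \frac{284908432671955}{2701649808}\right) \frac{1}{290079}} = \frac{1}{- \frac{284908432671955}{783691874654832}} = - \frac{783691874654832}{284908432671955}$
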